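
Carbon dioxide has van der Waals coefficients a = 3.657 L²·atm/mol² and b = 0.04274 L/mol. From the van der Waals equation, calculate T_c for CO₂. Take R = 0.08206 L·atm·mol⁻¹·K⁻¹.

For a van der Waals gas, T_c = 8a/(27Rb).
T_c = 8×3.657/(27×0.08206×0.04274) = 29.256/0.094696 = 308.9 K

T_c ≈ 308.9 K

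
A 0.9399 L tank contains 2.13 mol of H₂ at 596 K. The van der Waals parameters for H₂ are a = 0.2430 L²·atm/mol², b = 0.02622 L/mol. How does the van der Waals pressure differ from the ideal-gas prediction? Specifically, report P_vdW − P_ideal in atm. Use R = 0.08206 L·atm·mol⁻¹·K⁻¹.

Ideal: P_ideal = nRT/V = (2.13)(0.08206)(596)/0.9399 = 110.835 atm
vdW: P = nRT/(V − nb) − a n²/V² = 104.174/0.884051 − 1.10247/0.883412 = 117.837 − 1.24797 = 116.589 atm
ΔP = 116.589 − 110.835 = 5.75 atm

ΔP ≈ 5.75 atm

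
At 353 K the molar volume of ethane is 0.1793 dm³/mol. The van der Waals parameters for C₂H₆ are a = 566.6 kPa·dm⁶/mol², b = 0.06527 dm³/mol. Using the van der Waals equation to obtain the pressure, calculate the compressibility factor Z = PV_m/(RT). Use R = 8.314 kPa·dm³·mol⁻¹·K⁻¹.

P = RT/(V_m − b) − a/V_m² = (8.314)(353)/(0.1793 − 0.06527) − 566.6/(0.1793)²
  = 2934.8/0.11403 − 17624 = 25737 − 17624 = 8113 kPa
Z = PV_m/(RT) = (8113)(0.1793)/((8.314)(353)) = 1454.7/2934.8 = 0.4957

Z ≈ 0.4957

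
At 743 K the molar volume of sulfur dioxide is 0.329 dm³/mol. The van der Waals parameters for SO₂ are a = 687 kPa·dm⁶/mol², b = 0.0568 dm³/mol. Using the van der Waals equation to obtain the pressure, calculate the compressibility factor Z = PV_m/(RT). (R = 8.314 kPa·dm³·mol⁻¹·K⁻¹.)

Z ≈ 0.8706

P = RT/(V_m − b) − a/V_m² = (8.314)(743)/(0.329 − 0.0568) − 687/(0.329)²
  = 6177.3/0.27220 − 6346.9 = 22694 − 6346.9 = 16347 kPa
Z = PV_m/(RT) = (16347)(0.329)/((8.314)(743)) = 5378.2/6177.3 = 0.8706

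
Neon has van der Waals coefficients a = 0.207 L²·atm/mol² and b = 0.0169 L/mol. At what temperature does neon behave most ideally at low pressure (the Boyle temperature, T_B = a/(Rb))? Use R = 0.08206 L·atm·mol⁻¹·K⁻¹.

T_B ≈ 149.3 K

For a van der Waals gas the second virial coefficient B₂ = b − a/(RT) vanishes at T_B = a/(Rb).
T_B = 0.207/(0.08206×0.0169) = 0.207/0.0013868 = 149.3 K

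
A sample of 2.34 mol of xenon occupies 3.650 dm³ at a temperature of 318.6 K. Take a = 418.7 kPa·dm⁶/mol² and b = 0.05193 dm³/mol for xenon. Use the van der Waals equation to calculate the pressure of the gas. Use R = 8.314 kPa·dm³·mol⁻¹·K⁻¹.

P = nRT/(V − nb) − a n²/V²
nRT/(V − nb) = (2.34)(8.314)(318.6)/(3.650 − 2.34×0.05193) = 6198.3/3.5285 = 1756.6 kPa
a n²/V² = (418.7)(2.34)²/(3.650)² = 172.09 kPa
P = 1756.6 − 172.09 = 1585 kPa

P ≈ 1585 kPa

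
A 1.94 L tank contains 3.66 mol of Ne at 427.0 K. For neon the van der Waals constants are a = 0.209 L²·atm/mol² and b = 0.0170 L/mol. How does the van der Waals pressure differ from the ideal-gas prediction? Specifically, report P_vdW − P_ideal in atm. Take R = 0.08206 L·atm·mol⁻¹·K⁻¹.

Ideal: P_ideal = nRT/V = (3.66)(0.08206)(427.0)/1.94 = 66.1057 atm
vdW: P = nRT/(V − nb) − a n²/V² = 128.245/1.87778 − 2.79968/3.76360 = 68.2961 − 0.743884 = 67.5522 atm
ΔP = 67.5522 − 66.1057 = 1.447 atm

ΔP ≈ 1.447 atm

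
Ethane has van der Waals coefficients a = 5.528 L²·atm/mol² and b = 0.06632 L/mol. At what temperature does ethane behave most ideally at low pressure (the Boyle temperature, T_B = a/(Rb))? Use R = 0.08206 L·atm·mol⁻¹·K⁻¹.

T_B ≈ 1016 K

For a van der Waals gas the second virial coefficient B₂ = b − a/(RT) vanishes at T_B = a/(Rb).
T_B = 5.528/(0.08206×0.06632) = 5.528/0.0054422 = 1016 K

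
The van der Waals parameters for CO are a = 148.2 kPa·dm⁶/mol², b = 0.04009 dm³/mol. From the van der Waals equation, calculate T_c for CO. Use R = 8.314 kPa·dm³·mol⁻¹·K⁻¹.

T_c ≈ 131.7 K

For a van der Waals gas, T_c = 8a/(27Rb).
T_c = 8×148.2/(27×8.314×0.04009) = 1185.6/8.9993 = 131.7 K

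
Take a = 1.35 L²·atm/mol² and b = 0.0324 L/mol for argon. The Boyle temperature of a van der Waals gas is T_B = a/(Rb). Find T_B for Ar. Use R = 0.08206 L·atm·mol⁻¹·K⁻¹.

For a van der Waals gas the second virial coefficient B₂ = b − a/(RT) vanishes at T_B = a/(Rb).
T_B = 1.35/(0.08206×0.0324) = 1.35/0.0026587 = 507.8 K

T_B ≈ 507.8 K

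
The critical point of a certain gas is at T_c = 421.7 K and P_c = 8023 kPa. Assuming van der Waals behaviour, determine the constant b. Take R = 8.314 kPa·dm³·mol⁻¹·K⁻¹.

From T_c = 8a/(27Rb) and P_c = a/(27b²): b = R T_c/(8 P_c).
b = (8.314)(421.7)/(8×8023) = 3506.0/64184 = 0.05462 dm³/mol

b ≈ 0.05462 dm³/mol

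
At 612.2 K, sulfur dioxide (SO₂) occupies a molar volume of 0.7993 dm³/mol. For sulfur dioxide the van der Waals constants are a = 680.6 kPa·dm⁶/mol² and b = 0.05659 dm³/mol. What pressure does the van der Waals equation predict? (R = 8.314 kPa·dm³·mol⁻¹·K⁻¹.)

P = RT/(V_m − b) − a/V_m²
RT/(V_m − b) = (8.314)(612.2)/(0.7993 − 0.05659) = 5089.8/0.74271 = 6853.0 kPa
a/V_m² = 680.6/(0.7993)² = 1065.3 kPa
P = 6853.0 − 1065.3 = 5788 kPa

P ≈ 5788 kPa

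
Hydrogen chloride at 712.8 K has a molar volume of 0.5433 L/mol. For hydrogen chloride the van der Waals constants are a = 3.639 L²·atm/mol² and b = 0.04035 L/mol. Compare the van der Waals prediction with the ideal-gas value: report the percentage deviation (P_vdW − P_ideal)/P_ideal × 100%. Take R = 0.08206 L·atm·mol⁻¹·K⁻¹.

-3.43 %

Ideal: P_ideal = RT/V_m = (0.08206)(712.8)/0.5433 = 107.661 atm
vdW: P = RT/(V_m − b) − a/V_m² = 58.4924/0.502950 − 3.639/0.295175 = 116.299 − 12.3283 = 103.971 atm
% deviation = (103.971 − 107.661)/107.661 × 100% = -3.43%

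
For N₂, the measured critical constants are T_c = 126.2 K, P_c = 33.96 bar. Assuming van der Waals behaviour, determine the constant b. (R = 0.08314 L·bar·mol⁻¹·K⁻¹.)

b ≈ 0.03862 L/mol

From T_c = 8a/(27Rb) and P_c = a/(27b²): b = R T_c/(8 P_c).
b = (0.08314)(126.2)/(8×33.96) = 10.492/271.68 = 0.03862 L/mol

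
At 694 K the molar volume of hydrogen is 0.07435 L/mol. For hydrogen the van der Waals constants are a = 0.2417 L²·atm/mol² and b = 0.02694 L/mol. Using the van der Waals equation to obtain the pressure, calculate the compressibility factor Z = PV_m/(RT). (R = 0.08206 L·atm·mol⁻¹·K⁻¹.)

P = RT/(V_m − b) − a/V_m² = (0.08206)(694)/(0.07435 − 0.02694) − 0.2417/(0.07435)²
  = 56.950/0.047410 − 43.723 = 1201.2 − 43.723 = 1157.5 atm
Z = PV_m/(RT) = (1157.5)(0.07435)/((0.08206)(694)) = 86.060/56.950 = 1.511

Z ≈ 1.511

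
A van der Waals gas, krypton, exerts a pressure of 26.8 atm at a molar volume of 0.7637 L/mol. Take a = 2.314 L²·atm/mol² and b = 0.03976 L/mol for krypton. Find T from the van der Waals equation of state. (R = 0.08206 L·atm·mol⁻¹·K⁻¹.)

T = (P + a/V_m²)(V_m − b)/R
P + a/V_m² = 26.8 + 2.314/(0.7637)² = 30.768 atm
V_m − b = 0.7637 − 0.03976 = 0.72394 L/mol
T = (30.768)(0.72394)/0.08206 = 271.4 K

T ≈ 271.4 K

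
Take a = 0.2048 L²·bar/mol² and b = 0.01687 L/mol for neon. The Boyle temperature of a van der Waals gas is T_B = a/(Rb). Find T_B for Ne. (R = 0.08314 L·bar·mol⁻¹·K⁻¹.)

For a van der Waals gas the second virial coefficient B₂ = b − a/(RT) vanishes at T_B = a/(Rb).
T_B = 0.2048/(0.08314×0.01687) = 0.2048/0.0014026 = 146.0 K

T_B ≈ 146.0 K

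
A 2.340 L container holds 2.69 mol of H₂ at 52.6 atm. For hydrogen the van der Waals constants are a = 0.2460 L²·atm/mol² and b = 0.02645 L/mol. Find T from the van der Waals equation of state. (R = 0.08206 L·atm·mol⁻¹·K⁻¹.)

T = (P + a n²/V²)(V − nb)/(nR)
P + a n²/V² = 52.6 + (0.2460)(2.69)²/(2.340)² = 52.925 atm
V − nb = 2.340 − (2.69)(0.02645) = 2.2688 L
T = (52.925)(2.2688)/((2.69)(0.08206)) = 544.0 K

T ≈ 544.0 K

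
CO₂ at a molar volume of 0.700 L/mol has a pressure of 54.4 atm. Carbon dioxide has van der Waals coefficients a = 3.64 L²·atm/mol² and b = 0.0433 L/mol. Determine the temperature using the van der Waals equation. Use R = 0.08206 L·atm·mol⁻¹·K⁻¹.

T = (P + a/V_m²)(V_m − b)/R
P + a/V_m² = 54.4 + 3.64/(0.700)² = 61.829 atm
V_m − b = 0.700 − 0.0433 = 0.65670 L/mol
T = (61.829)(0.65670)/0.08206 = 494.8 K

T ≈ 494.8 K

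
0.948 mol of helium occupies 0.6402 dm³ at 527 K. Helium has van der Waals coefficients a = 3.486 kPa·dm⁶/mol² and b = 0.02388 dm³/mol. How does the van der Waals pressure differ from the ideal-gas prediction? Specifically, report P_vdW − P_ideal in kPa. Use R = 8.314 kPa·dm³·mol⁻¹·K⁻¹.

Ideal: P_ideal = nRT/V = (0.948)(8.314)(527)/0.6402 = 6488.04 kPa
vdW: P = nRT/(V − nb) − a n²/V² = 4153.64/0.617562 − 3.13288/0.409856 = 6725.87 − 7.64386 = 6718.23 kPa
ΔP = 6718.23 − 6488.04 = 230.2 kPa

ΔP ≈ 230.2 kPa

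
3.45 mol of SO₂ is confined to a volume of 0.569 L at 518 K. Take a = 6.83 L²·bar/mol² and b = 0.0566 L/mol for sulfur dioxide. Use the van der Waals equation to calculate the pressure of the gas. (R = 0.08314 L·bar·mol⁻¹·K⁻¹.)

P ≈ 146.5 bar

P = nRT/(V − nb) − a n²/V²
nRT/(V − nb) = (3.45)(0.08314)(518)/(0.569 − 3.45×0.0566) = 148.58/0.37373 = 397.56 bar
a n²/V² = (6.83)(3.45)²/(0.569)² = 251.09 bar
P = 397.56 − 251.09 = 146.5 bar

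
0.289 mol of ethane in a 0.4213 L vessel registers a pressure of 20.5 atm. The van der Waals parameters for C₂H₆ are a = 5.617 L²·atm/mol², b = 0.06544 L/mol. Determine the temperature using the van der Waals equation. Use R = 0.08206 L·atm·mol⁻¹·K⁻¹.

T ≈ 392.7 K

T = (P + a n²/V²)(V − nb)/(nR)
P + a n²/V² = 20.5 + (5.617)(0.289)²/(0.4213)² = 23.143 atm
V − nb = 0.4213 − (0.289)(0.06544) = 0.40239 L
T = (23.143)(0.40239)/((0.289)(0.08206)) = 392.7 K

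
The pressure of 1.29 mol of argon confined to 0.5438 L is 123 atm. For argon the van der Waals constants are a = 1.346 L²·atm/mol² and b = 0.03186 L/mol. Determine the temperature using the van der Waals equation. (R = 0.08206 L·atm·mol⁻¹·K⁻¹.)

T ≈ 620.1 K

T = (P + a n²/V²)(V − nb)/(nR)
P + a n²/V² = 123 + (1.346)(1.29)²/(0.5438)² = 130.57 atm
V − nb = 0.5438 − (1.29)(0.03186) = 0.50270 L
T = (130.57)(0.50270)/((1.29)(0.08206)) = 620.1 K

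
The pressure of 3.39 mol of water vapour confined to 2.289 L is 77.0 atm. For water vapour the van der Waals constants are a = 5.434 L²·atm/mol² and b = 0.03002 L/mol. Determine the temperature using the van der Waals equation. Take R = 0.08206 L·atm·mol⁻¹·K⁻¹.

T ≈ 699.1 K

T = (P + a n²/V²)(V − nb)/(nR)
P + a n²/V² = 77.0 + (5.434)(3.39)²/(2.289)² = 88.919 atm
V − nb = 2.289 − (3.39)(0.03002) = 2.1872 L
T = (88.919)(2.1872)/((3.39)(0.08206)) = 699.1 K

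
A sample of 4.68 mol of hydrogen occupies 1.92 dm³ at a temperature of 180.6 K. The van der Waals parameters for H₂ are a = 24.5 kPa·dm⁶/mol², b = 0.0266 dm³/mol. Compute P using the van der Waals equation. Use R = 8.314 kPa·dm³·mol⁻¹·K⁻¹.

P ≈ 3768 kPa

P = nRT/(V − nb) − a n²/V²
nRT/(V − nb) = (4.68)(8.314)(180.6)/(1.92 − 4.68×0.0266) = 7027.1/1.7955 = 3913.7 kPa
a n²/V² = (24.5)(4.68)²/(1.92)² = 145.56 kPa
P = 3913.7 − 145.56 = 3768 kPa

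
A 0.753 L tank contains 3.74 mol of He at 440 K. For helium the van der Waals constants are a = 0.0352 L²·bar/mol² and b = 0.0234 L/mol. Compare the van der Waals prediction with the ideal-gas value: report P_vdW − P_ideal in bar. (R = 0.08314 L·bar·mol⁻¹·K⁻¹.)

ΔP ≈ 23.03 bar

Ideal: P_ideal = nRT/V = (3.74)(0.08314)(440)/0.753 = 181.693 bar
vdW: P = nRT/(V − nb) − a n²/V² = 136.815/0.665484 − 0.492364/0.567009 = 205.587 − 0.868353 = 204.719 bar
ΔP = 204.719 − 181.693 = 23.03 bar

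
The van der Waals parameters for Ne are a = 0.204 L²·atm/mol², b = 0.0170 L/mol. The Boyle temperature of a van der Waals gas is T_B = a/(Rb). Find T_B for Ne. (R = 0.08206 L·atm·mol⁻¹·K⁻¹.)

For a van der Waals gas the second virial coefficient B₂ = b − a/(RT) vanishes at T_B = a/(Rb).
T_B = 0.204/(0.08206×0.0170) = 0.204/0.0013950 = 146.2 K

T_B ≈ 146.2 K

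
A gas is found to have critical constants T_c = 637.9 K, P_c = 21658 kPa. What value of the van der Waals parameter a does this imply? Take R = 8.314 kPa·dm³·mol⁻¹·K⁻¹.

From T_c = 8a/(27Rb) and P_c = a/(27b²): a = 27 R² T_c²/(64 P_c).
a = 27×(8.314)²×(637.9)²/(64×21658) = 759432203/1386112 = 547.9 kPa·dm⁶/mol²

a ≈ 547.9 kPa·dm⁶/mol²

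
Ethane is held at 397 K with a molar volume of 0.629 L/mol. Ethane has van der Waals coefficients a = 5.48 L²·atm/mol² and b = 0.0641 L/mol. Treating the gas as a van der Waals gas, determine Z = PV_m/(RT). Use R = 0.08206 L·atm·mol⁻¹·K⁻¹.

Z ≈ 0.8460

P = RT/(V_m − b) − a/V_m² = (0.08206)(397)/(0.629 − 0.0641) − 5.48/(0.629)²
  = 32.578/0.56490 − 13.851 = 57.670 − 13.851 = 43.819 atm
Z = PV_m/(RT) = (43.819)(0.629)/((0.08206)(397)) = 27.562/32.578 = 0.8460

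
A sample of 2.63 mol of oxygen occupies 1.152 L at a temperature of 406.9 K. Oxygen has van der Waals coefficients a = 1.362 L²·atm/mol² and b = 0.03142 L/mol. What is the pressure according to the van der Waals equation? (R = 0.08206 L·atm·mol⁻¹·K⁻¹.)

P ≈ 75.02 atm

P = nRT/(V − nb) − a n²/V²
nRT/(V − nb) = (2.63)(0.08206)(406.9)/(1.152 − 2.63×0.03142) = 87.816/1.0694 = 82.117 atm
a n²/V² = (1.362)(2.63)²/(1.152)² = 7.0988 atm
P = 82.117 − 7.0988 = 75.02 atm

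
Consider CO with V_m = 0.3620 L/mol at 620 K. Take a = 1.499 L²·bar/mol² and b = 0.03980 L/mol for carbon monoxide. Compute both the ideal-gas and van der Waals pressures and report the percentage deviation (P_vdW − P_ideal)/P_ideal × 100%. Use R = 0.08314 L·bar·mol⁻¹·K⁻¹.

Ideal: P_ideal = RT/V_m = (0.08314)(620)/0.3620 = 142.394 bar
vdW: P = RT/(V_m − b) − a/V_m² = 51.5468/0.322200 − 1.499/0.131044 = 159.984 − 11.4389 = 148.545 bar
% deviation = (148.545 − 142.394)/142.394 × 100% = 4.32%

4.32 %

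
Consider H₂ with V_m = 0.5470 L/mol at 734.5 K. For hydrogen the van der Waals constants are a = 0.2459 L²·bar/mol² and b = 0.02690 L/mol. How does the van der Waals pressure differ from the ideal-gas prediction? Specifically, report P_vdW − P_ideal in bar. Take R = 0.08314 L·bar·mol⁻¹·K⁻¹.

Ideal: P_ideal = RT/V_m = (0.08314)(734.5)/0.5470 = 111.639 bar
vdW: P = RT/(V_m − b) − a/V_m² = 61.0663/0.520100 − 0.2459/0.299209 = 117.413 − 0.821834 = 116.591 bar
ΔP = 116.591 − 111.639 = 4.95 bar

ΔP ≈ 4.95 bar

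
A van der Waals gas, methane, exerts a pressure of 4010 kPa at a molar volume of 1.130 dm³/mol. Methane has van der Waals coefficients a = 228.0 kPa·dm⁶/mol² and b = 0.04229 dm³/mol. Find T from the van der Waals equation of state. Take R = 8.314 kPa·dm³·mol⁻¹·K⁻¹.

T = (P + a/V_m²)(V_m − b)/R
P + a/V_m² = 4010 + 228.0/(1.130)² = 4188.6 kPa
V_m − b = 1.130 − 0.04229 = 1.0877 dm³/mol
T = (4188.6)(1.0877)/8.314 = 548.0 K

T ≈ 548.0 K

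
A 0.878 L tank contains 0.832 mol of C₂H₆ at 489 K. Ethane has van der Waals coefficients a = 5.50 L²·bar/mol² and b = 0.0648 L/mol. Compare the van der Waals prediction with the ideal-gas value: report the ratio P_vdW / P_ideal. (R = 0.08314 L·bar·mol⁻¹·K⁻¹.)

P_vdW / P_ideal ≈ 0.9372

Ideal: P_ideal = nRT/V = (0.832)(0.08314)(489)/0.878 = 38.5254 bar
vdW: P = nRT/(V − nb) − a n²/V² = 33.8253/0.824086 − 3.80723/0.770884 = 41.0458 − 4.93878 = 36.1070 bar
Ratio = 36.1070/38.5254 = 0.9372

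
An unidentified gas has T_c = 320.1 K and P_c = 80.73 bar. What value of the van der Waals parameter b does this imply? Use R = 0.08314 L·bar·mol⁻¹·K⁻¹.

b ≈ 0.04121 L/mol

From T_c = 8a/(27Rb) and P_c = a/(27b²): b = R T_c/(8 P_c).
b = (0.08314)(320.1)/(8×80.73) = 26.613/645.84 = 0.04121 L/mol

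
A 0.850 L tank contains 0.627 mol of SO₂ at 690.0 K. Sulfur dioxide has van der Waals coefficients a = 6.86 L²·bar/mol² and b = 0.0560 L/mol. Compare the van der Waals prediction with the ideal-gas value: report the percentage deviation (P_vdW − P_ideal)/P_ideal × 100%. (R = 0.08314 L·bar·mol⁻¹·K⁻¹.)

-4.51 %

Ideal: P_ideal = nRT/V = (0.627)(0.08314)(690.0)/0.850 = 42.3163 bar
vdW: P = nRT/(V − nb) − a n²/V² = 35.9689/0.814888 − 2.69686/0.722500 = 44.1397 − 3.73268 = 40.4070 bar
% deviation = (40.4070 − 42.3163)/42.3163 × 100% = -4.51%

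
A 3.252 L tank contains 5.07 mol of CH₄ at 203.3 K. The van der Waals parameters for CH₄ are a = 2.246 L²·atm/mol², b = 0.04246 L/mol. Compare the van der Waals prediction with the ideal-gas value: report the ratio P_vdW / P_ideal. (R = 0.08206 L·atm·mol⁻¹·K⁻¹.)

P_vdW / P_ideal ≈ 0.8610

Ideal: P_ideal = nRT/V = (5.07)(0.08206)(203.3)/3.252 = 26.0092 atm
vdW: P = nRT/(V − nb) − a n²/V² = 84.5818/3.03673 − 57.7332/10.5755 = 27.8529 − 5.45915 = 22.3938 atm
Ratio = 22.3938/26.0092 = 0.8610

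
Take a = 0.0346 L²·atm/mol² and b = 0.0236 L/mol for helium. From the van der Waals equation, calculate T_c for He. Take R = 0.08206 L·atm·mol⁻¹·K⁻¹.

For a van der Waals gas, T_c = 8a/(27Rb).
T_c = 8×0.0346/(27×0.08206×0.0236) = 0.27680/0.052289 = 5.294 K

T_c ≈ 5.294 K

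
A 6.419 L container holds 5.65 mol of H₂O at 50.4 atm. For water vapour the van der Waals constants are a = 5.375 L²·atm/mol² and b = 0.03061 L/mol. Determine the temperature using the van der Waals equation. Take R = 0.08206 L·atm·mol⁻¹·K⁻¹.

T = (P + a n²/V²)(V − nb)/(nR)
P + a n²/V² = 50.4 + (5.375)(5.65)²/(6.419)² = 54.564 atm
V − nb = 6.419 − (5.65)(0.03061) = 6.2461 L
T = (54.564)(6.2461)/((5.65)(0.08206)) = 735.1 K

T ≈ 735.1 K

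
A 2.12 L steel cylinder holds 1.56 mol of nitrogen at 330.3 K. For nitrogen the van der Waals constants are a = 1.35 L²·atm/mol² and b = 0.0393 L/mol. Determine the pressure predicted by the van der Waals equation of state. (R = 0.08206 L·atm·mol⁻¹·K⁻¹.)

P ≈ 19.81 atm

P = nRT/(V − nb) − a n²/V²
nRT/(V − nb) = (1.56)(0.08206)(330.3)/(2.12 − 1.56×0.0393) = 42.283/2.0587 = 20.539 atm
a n²/V² = (1.35)(1.56)²/(2.12)² = 0.73099 atm
P = 20.539 − 0.73099 = 19.81 atm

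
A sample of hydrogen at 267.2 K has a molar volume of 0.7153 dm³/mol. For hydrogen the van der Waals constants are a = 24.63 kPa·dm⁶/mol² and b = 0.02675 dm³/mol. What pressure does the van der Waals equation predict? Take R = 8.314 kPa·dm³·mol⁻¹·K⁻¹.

P ≈ 3178 kPa

P = RT/(V_m − b) − a/V_m²
RT/(V_m − b) = (8.314)(267.2)/(0.7153 − 0.02675) = 2221.5/0.68855 = 3226.3 kPa
a/V_m² = 24.63/(0.7153)² = 48.138 kPa
P = 3226.3 − 48.138 = 3178 kPa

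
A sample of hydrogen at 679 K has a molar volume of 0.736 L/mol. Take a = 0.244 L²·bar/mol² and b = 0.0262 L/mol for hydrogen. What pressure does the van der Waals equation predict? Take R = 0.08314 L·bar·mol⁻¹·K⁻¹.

P = RT/(V_m − b) − a/V_m²
RT/(V_m − b) = (0.08314)(679)/(0.736 − 0.0262) = 56.452/0.70980 = 79.532 bar
a/V_m² = 0.244/(0.736)² = 0.45044 bar
P = 79.532 − 0.45044 = 79.08 bar

P ≈ 79.08 bar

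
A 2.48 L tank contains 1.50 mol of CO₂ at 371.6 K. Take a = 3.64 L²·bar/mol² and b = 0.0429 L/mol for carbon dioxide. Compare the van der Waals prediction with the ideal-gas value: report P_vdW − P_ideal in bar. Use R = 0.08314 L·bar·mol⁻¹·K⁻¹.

ΔP ≈ -0.834 bar

Ideal: P_ideal = nRT/V = (1.50)(0.08314)(371.6)/2.48 = 18.6864 bar
vdW: P = nRT/(V − nb) − a n²/V² = 46.3422/2.41565 − 8.19000/6.15040 = 19.1842 − 1.33162 = 17.8526 bar
ΔP = 17.8526 − 18.6864 = -0.834 bar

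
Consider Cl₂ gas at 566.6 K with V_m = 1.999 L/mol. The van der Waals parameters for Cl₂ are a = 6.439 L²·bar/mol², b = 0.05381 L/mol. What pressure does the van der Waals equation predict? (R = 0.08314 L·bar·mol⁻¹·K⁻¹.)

P = RT/(V_m − b) − a/V_m²
RT/(V_m − b) = (0.08314)(566.6)/(1.999 − 0.05381) = 47.107/1.9452 = 24.217 bar
a/V_m² = 6.439/(1.999)² = 1.6114 bar
P = 24.217 − 1.6114 = 22.61 bar

P ≈ 22.61 bar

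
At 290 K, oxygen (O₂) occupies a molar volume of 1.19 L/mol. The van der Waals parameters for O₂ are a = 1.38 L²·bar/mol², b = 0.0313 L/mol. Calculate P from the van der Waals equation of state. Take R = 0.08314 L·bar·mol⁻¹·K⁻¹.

P ≈ 19.83 bar

P = RT/(V_m − b) − a/V_m²
RT/(V_m − b) = (0.08314)(290)/(1.19 − 0.0313) = 24.111/1.1587 = 20.809 bar
a/V_m² = 1.38/(1.19)² = 0.97451 bar
P = 20.809 − 0.97451 = 19.83 bar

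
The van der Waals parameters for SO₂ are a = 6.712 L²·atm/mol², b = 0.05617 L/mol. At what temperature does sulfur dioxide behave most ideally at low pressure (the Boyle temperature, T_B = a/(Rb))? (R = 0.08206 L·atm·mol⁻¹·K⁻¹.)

For a van der Waals gas the second virial coefficient B₂ = b − a/(RT) vanishes at T_B = a/(Rb).
T_B = 6.712/(0.08206×0.05617) = 6.712/0.0046093 = 1456 K

T_B ≈ 1456 K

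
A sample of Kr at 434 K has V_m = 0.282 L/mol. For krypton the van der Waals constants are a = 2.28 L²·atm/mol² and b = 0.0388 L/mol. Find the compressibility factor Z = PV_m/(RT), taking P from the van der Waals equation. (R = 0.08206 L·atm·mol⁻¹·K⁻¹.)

Z ≈ 0.9325

P = RT/(V_m − b) − a/V_m² = (0.08206)(434)/(0.282 − 0.0388) − 2.28/(0.282)²
  = 35.614/0.24320 − 28.671 = 146.44 − 28.671 = 117.77 atm
Z = PV_m/(RT) = (117.77)(0.282)/((0.08206)(434)) = 33.211/35.614 = 0.9325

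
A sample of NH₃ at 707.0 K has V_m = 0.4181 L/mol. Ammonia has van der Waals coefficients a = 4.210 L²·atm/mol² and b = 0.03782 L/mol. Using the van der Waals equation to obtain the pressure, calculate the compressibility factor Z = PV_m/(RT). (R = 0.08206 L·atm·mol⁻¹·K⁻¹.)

Z ≈ 0.9259

P = RT/(V_m − b) − a/V_m² = (0.08206)(707.0)/(0.4181 − 0.03782) − 4.210/(0.4181)²
  = 58.016/0.38028 − 24.084 = 152.56 − 24.084 = 128.48 atm
Z = PV_m/(RT) = (128.48)(0.4181)/((0.08206)(707.0)) = 53.717/58.016 = 0.9259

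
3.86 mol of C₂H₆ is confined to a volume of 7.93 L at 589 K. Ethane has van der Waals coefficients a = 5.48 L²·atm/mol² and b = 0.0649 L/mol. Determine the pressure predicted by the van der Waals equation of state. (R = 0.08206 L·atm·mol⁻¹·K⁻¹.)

P ≈ 23.00 atm

P = nRT/(V − nb) − a n²/V²
nRT/(V − nb) = (3.86)(0.08206)(589)/(7.93 − 3.86×0.0649) = 186.57/7.6795 = 24.295 atm
a n²/V² = (5.48)(3.86)²/(7.93)² = 1.2984 atm
P = 24.295 − 1.2984 = 23.00 atm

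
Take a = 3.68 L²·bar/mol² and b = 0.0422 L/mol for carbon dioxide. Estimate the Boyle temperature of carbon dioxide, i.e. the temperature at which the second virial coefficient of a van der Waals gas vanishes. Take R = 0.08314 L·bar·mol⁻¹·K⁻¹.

For a van der Waals gas the second virial coefficient B₂ = b − a/(RT) vanishes at T_B = a/(Rb).
T_B = 3.68/(0.08314×0.0422) = 3.68/0.0035085 = 1049 K

T_B ≈ 1049 K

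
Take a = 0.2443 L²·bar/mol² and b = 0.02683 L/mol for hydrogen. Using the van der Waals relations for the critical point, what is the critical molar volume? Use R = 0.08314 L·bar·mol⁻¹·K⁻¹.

V_m,c ≈ 0.08049 L/mol

For a van der Waals gas, V_m,c = 3b.
V_m,c = 3×0.02683 = 0.08049 L/mol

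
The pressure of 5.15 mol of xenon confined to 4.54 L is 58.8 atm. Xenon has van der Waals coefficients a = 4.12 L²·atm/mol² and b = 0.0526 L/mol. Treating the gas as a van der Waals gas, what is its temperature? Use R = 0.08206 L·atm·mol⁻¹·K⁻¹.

T = (P + a n²/V²)(V − nb)/(nR)
P + a n²/V² = 58.8 + (4.12)(5.15)²/(4.54)² = 64.102 atm
V − nb = 4.54 − (5.15)(0.0526) = 4.2691 L
T = (64.102)(4.2691)/((5.15)(0.08206)) = 647.5 K

T ≈ 647.5 K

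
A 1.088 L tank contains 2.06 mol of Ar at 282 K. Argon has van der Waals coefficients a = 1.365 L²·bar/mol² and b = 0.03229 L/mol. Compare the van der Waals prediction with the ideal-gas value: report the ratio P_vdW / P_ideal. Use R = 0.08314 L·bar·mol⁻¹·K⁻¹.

P_vdW / P_ideal ≈ 0.9549

Ideal: P_ideal = nRT/V = (2.06)(0.08314)(282)/1.088 = 44.3913 bar
vdW: P = nRT/(V − nb) − a n²/V² = 48.2977/1.02148 − 5.79251/1.18374 = 47.2821 − 4.89340 = 42.3887 bar
Ratio = 42.3887/44.3913 = 0.9549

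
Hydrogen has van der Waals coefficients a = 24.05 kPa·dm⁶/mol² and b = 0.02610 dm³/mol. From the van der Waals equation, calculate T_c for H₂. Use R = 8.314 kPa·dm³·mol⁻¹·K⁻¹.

For a van der Waals gas, T_c = 8a/(27Rb).
T_c = 8×24.05/(27×8.314×0.02610) = 192.40/5.8589 = 32.84 K

T_c ≈ 32.84 K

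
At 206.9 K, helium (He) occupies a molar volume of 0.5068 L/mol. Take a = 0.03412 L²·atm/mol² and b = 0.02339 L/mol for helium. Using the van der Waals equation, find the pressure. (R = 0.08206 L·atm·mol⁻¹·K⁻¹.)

P ≈ 34.99 atm

P = RT/(V_m − b) − a/V_m²
RT/(V_m − b) = (0.08206)(206.9)/(0.5068 − 0.02339) = 16.978/0.48341 = 35.121 atm
a/V_m² = 0.03412/(0.5068)² = 0.13284 atm
P = 35.121 − 0.13284 = 34.99 atm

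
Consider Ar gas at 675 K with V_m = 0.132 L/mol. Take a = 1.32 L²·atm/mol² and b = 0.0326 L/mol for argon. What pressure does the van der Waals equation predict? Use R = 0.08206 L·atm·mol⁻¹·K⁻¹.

P ≈ 481.5 atm

P = RT/(V_m − b) − a/V_m²
RT/(V_m − b) = (0.08206)(675)/(0.132 − 0.0326) = 55.391/0.099400 = 557.25 atm
a/V_m² = 1.32/(0.132)² = 75.758 atm
P = 557.25 − 75.758 = 481.5 atm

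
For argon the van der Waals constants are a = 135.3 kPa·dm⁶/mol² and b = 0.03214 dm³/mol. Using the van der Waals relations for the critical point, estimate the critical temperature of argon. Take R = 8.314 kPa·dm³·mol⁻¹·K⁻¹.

For a van der Waals gas, T_c = 8a/(27Rb).
T_c = 8×135.3/(27×8.314×0.03214) = 1082.4/7.2147 = 150.0 K

T_c ≈ 150.0 K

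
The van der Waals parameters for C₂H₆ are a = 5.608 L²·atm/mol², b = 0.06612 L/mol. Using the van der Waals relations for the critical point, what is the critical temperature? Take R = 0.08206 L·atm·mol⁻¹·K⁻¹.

For a van der Waals gas, T_c = 8a/(27Rb).
T_c = 8×5.608/(27×0.08206×0.06612) = 44.864/0.14650 = 306.2 K

T_c ≈ 306.2 K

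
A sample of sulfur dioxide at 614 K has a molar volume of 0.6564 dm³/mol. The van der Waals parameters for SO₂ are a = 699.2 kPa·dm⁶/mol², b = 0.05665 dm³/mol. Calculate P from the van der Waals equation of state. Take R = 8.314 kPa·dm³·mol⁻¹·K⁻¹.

P ≈ 6889 kPa

P = RT/(V_m − b) − a/V_m²
RT/(V_m − b) = (8.314)(614)/(0.6564 − 0.05665) = 5104.8/0.59975 = 8511.5 kPa
a/V_m² = 699.2/(0.6564)² = 1622.8 kPa
P = 8511.5 − 1622.8 = 6889 kPa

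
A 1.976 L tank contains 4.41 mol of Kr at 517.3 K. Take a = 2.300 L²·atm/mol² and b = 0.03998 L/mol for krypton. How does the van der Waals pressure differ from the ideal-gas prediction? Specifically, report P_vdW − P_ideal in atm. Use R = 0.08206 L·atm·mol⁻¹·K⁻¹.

Ideal: P_ideal = nRT/V = (4.41)(0.08206)(517.3)/1.976 = 94.7383 atm
vdW: P = nRT/(V − nb) − a n²/V² = 187.203/1.79969 − 44.7306/3.90458 = 104.020 − 11.4559 = 92.564 atm
ΔP = 92.564 − 94.7383 = -2.17 atm

ΔP ≈ -2.17 atm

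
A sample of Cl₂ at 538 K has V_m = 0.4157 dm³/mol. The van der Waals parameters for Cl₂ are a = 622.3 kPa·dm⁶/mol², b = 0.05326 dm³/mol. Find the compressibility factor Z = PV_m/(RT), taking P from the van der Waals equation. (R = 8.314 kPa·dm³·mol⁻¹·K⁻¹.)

Z ≈ 0.8123

P = RT/(V_m − b) − a/V_m² = (8.314)(538)/(0.4157 − 0.05326) − 622.3/(0.4157)²
  = 4472.9/0.36244 − 3601.1 = 12341 − 3601.1 = 8740 kPa
Z = PV_m/(RT) = (8740)(0.4157)/((8.314)(538)) = 3633.2/4472.9 = 0.8123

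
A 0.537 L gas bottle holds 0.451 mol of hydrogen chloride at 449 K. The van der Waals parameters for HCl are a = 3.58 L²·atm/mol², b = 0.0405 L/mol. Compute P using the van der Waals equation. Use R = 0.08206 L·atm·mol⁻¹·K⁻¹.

P = nRT/(V − nb) − a n²/V²
nRT/(V − nb) = (0.451)(0.08206)(449)/(0.537 − 0.451×0.0405) = 16.617/0.51873 = 32.034 atm
a n²/V² = (3.58)(0.451)²/(0.537)² = 2.5252 atm
P = 32.034 − 2.5252 = 29.51 atm

P ≈ 29.51 atm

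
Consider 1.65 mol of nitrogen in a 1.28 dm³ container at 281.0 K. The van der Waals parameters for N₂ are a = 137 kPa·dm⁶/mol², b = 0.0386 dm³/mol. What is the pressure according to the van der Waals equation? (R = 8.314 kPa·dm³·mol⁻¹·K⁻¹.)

P ≈ 2942 kPa

P = nRT/(V − nb) − a n²/V²
nRT/(V − nb) = (1.65)(8.314)(281.0)/(1.28 − 1.65×0.0386) = 3854.8/1.2163 = 3169.3 kPa
a n²/V² = (137)(1.65)²/(1.28)² = 227.65 kPa
P = 3169.3 − 227.65 = 2942 kPa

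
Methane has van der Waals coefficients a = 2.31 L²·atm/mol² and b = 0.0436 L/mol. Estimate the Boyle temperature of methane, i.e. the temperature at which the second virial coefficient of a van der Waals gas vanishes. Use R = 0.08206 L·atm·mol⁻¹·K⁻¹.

For a van der Waals gas the second virial coefficient B₂ = b − a/(RT) vanishes at T_B = a/(Rb).
T_B = 2.31/(0.08206×0.0436) = 2.31/0.0035778 = 645.6 K

T_B ≈ 645.6 K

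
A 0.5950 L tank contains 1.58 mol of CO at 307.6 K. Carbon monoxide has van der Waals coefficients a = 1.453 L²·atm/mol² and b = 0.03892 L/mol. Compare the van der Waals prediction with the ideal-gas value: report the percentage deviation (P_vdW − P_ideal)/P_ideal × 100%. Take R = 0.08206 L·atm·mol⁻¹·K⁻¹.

Ideal: P_ideal = nRT/V = (1.58)(0.08206)(307.6)/0.5950 = 67.0283 atm
vdW: P = nRT/(V − nb) − a n²/V² = 39.8818/0.533506 − 3.62727/0.354025 = 74.7542 − 10.2458 = 64.5084 atm
% deviation = (64.5084 − 67.0283)/67.0283 × 100% = -3.76%

-3.76 %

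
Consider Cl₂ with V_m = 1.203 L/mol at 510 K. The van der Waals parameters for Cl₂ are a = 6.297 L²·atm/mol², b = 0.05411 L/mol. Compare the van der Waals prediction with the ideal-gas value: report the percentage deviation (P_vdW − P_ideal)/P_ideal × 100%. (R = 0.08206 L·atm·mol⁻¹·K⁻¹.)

-7.80 %

Ideal: P_ideal = RT/V_m = (0.08206)(510)/1.203 = 34.7885 atm
vdW: P = RT/(V_m − b) − a/V_m² = 41.8506/1.14889 − 6.297/1.44721 = 36.4270 − 4.35113 = 32.0759 atm
% deviation = (32.0759 − 34.7885)/34.7885 × 100% = -7.80%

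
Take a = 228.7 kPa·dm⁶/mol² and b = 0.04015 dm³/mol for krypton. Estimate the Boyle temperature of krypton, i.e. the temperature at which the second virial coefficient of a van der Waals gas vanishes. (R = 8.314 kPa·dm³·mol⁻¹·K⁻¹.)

For a van der Waals gas the second virial coefficient B₂ = b − a/(RT) vanishes at T_B = a/(Rb).
T_B = 228.7/(8.314×0.04015) = 228.7/0.33381 = 685.1 K

T_B ≈ 685.1 K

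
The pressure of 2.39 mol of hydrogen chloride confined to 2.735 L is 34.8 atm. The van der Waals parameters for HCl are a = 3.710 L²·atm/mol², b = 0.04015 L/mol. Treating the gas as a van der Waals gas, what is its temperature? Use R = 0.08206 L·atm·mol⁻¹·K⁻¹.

T = (P + a n²/V²)(V − nb)/(nR)
P + a n²/V² = 34.8 + (3.710)(2.39)²/(2.735)² = 37.633 atm
V − nb = 2.735 − (2.39)(0.04015) = 2.6390 L
T = (37.633)(2.6390)/((2.39)(0.08206)) = 506.4 K

T ≈ 506.4 K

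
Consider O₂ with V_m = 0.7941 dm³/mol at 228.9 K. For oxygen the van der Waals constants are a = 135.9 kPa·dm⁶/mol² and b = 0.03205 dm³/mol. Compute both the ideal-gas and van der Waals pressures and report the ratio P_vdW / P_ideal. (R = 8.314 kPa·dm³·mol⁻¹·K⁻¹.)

P_vdW / P_ideal ≈ 0.9521

Ideal: P_ideal = RT/V_m = (8.314)(228.9)/0.7941 = 2396.52 kPa
vdW: P = RT/(V_m − b) − a/V_m² = 1903.07/0.762050 − 135.9/0.630595 = 2497.30 − 215.511 = 2281.79 kPa
Ratio = 2281.79/2396.52 = 0.9521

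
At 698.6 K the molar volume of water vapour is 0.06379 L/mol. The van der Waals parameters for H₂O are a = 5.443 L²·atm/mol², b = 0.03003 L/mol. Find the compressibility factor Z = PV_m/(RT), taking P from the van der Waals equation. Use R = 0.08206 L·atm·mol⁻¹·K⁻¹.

Z ≈ 0.4011

P = RT/(V_m − b) − a/V_m² = (0.08206)(698.6)/(0.06379 − 0.03003) − 5.443/(0.06379)²
  = 57.327/0.033760 − 1337.6 = 1698.1 − 1337.6 = 360.5 atm
Z = PV_m/(RT) = (360.5)(0.06379)/((0.08206)(698.6)) = 22.996/57.327 = 0.4011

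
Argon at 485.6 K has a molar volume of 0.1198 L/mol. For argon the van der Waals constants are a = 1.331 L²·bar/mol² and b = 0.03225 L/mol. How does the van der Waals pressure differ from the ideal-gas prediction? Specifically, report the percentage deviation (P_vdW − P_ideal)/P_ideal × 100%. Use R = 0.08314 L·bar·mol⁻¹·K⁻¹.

Ideal: P_ideal = RT/V_m = (0.08314)(485.6)/0.1198 = 337.002 bar
vdW: P = RT/(V_m − b) − a/V_m² = 40.3728/0.0875500 − 1.331/0.0143520 = 461.140 − 92.7397 = 368.400 bar
% deviation = (368.400 − 337.002)/337.002 × 100% = 9.32%

9.32 %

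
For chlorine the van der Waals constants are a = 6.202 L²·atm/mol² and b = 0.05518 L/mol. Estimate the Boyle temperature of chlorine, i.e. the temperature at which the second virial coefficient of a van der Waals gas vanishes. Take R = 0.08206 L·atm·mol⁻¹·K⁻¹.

For a van der Waals gas the second virial coefficient B₂ = b − a/(RT) vanishes at T_B = a/(Rb).
T_B = 6.202/(0.08206×0.05518) = 6.202/0.0045281 = 1370 K

T_B ≈ 1370 K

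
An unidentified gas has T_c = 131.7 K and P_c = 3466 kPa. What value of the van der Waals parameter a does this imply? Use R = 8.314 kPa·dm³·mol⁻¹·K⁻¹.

From T_c = 8a/(27Rb) and P_c = a/(27b²): a = 27 R² T_c²/(64 P_c).
a = 27×(8.314)²×(131.7)²/(64×3466) = 32370943/221824 = 145.9 kPa·dm⁶/mol²

a ≈ 145.9 kPa·dm⁶/mol²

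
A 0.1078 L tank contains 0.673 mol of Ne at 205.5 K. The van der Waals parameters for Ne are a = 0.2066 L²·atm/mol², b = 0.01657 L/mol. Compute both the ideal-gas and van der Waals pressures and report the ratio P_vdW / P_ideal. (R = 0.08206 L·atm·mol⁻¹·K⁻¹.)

Ideal: P_ideal = nRT/V = (0.673)(0.08206)(205.5)/0.1078 = 105.278 atm
vdW: P = nRT/(V − nb) − a n²/V² = 11.3490/0.0966484 − 0.0935751/0.0116208 = 117.426 − 8.05238 = 109.374 atm
Ratio = 109.374/105.278 = 1.039

P_vdW / P_ideal ≈ 1.039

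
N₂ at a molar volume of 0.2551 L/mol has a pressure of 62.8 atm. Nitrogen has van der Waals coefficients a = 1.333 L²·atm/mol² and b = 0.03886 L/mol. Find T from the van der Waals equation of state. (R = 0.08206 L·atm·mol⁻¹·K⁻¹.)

T ≈ 219.5 K

T = (P + a/V_m²)(V_m − b)/R
P + a/V_m² = 62.8 + 1.333/(0.2551)² = 83.284 atm
V_m − b = 0.2551 − 0.03886 = 0.21624 L/mol
T = (83.284)(0.21624)/0.08206 = 219.5 K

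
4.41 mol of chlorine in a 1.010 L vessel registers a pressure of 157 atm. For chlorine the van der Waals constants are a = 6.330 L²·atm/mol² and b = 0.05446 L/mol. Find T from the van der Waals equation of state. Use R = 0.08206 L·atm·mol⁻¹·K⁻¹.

T ≈ 590.7 K

T = (P + a n²/V²)(V − nb)/(nR)
P + a n²/V² = 157 + (6.330)(4.41)²/(1.010)² = 277.68 atm
V − nb = 1.010 − (4.41)(0.05446) = 0.76983 L
T = (277.68)(0.76983)/((4.41)(0.08206)) = 590.7 K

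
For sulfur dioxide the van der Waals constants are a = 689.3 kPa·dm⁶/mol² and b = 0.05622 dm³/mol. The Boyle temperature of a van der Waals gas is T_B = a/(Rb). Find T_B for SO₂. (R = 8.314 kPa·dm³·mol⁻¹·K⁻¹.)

T_B ≈ 1475 K

For a van der Waals gas the second virial coefficient B₂ = b − a/(RT) vanishes at T_B = a/(Rb).
T_B = 689.3/(8.314×0.05622) = 689.3/0.46741 = 1475 K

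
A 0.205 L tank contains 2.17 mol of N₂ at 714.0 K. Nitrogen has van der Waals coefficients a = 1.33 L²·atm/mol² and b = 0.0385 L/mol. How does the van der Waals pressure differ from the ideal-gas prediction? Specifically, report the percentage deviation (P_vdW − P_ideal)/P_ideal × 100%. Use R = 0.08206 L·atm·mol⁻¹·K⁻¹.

44.76 %

Ideal: P_ideal = nRT/V = (2.17)(0.08206)(714.0)/0.205 = 620.205 atm
vdW: P = nRT/(V − nb) − a n²/V² = 127.142/0.121455 − 6.26284/0.0420250 = 1046.82 − 149.027 = 897.79 atm
% deviation = (897.79 − 620.205)/620.205 × 100% = 44.76%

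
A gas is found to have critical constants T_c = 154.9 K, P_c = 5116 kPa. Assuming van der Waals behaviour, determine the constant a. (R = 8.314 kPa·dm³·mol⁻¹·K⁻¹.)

From T_c = 8a/(27Rb) and P_c = a/(27b²): a = 27 R² T_c²/(64 P_c).
a = 27×(8.314)²×(154.9)²/(64×5116) = 44780263/327424 = 136.8 kPa·dm⁶/mol²

a ≈ 136.8 kPa·dm⁶/mol²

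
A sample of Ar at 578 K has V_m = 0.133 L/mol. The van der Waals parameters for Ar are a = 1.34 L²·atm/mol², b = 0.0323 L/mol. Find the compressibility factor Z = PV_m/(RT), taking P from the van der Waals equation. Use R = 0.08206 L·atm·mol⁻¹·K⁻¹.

P = RT/(V_m − b) − a/V_m² = (0.08206)(578)/(0.133 − 0.0323) − 1.34/(0.133)²
  = 47.431/0.10070 − 75.753 = 471.01 − 75.753 = 395.26 atm
Z = PV_m/(RT) = (395.26)(0.133)/((0.08206)(578)) = 52.570/47.431 = 1.108

Z ≈ 1.108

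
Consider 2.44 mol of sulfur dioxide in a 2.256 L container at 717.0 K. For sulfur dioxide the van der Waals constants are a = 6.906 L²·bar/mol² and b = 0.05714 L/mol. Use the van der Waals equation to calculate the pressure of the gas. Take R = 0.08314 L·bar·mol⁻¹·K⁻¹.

P ≈ 60.64 bar

P = nRT/(V − nb) − a n²/V²
nRT/(V − nb) = (2.44)(0.08314)(717.0)/(2.256 − 2.44×0.05714) = 145.45/2.1166 = 68.719 bar
a n²/V² = (6.906)(2.44)²/(2.256)² = 8.0784 bar
P = 68.719 − 8.0784 = 60.64 bar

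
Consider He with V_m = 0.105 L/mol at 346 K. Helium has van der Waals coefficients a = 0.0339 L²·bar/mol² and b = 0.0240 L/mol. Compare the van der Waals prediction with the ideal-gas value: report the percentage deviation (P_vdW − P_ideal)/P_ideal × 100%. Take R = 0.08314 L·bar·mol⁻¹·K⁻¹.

Ideal: P_ideal = RT/V_m = (0.08314)(346)/0.105 = 273.966 bar
vdW: P = RT/(V_m − b) − a/V_m² = 28.7664/0.0810000 − 0.0339/0.0110250 = 355.141 − 3.07483 = 352.066 bar
% deviation = (352.066 − 273.966)/273.966 × 100% = 28.51%

28.51 %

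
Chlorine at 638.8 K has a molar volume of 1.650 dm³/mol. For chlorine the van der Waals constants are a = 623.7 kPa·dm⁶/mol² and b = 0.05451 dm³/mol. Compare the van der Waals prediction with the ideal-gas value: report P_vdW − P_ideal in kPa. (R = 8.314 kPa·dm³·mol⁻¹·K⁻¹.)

ΔP ≈ -119.1 kPa

Ideal: P_ideal = RT/V_m = (8.314)(638.8)/1.650 = 3218.78 kPa
vdW: P = RT/(V_m − b) − a/V_m² = 5310.98/1.59549 − 623.7/2.72250 = 3328.75 − 229.091 = 3099.66 kPa
ΔP = 3099.66 − 3218.78 = -119.1 kPa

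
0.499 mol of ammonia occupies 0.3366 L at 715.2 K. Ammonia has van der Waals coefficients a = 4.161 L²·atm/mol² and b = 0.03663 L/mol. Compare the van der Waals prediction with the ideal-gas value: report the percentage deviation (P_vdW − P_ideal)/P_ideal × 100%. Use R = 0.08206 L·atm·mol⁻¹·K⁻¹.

Ideal: P_ideal = nRT/V = (0.499)(0.08206)(715.2)/0.3366 = 87.0052 atm
vdW: P = nRT/(V − nb) − a n²/V² = 29.2860/0.318322 − 1.03609/0.113300 = 92.0012 − 9.14466 = 82.8565 atm
% deviation = (82.8565 − 87.0052)/87.0052 × 100% = -4.77%

-4.77 %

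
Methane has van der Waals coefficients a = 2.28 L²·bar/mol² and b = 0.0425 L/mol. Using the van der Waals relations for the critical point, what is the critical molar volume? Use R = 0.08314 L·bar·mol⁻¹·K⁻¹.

V_m,c ≈ 0.1275 L/mol

For a van der Waals gas, V_m,c = 3b.
V_m,c = 3×0.0425 = 0.1275 L/mol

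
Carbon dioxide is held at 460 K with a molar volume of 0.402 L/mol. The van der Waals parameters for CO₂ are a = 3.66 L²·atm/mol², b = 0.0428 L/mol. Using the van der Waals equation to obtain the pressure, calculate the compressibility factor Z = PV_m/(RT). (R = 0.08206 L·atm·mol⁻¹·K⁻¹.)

Z ≈ 0.8780

P = RT/(V_m − b) − a/V_m² = (0.08206)(460)/(0.402 − 0.0428) − 3.66/(0.402)²
  = 37.748/0.35920 − 22.648 = 105.09 − 22.648 = 82.44 atm
Z = PV_m/(RT) = (82.44)(0.402)/((0.08206)(460)) = 33.141/37.748 = 0.8780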